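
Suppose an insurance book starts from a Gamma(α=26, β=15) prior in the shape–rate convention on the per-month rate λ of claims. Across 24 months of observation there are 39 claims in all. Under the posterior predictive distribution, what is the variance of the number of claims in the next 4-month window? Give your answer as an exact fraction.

860/117

Total count 39 over total exposure 24 months.
Gamma(α, β) with Poisson data over total exposure Σt gives posterior Gamma(α+Σx, β+Σt) = Gamma(65, 39).
The posterior predictive for a window of length T is Negative Binomial with variance T·α'·(β'+T)/β'² = 4·65·43/1521 = 860/117.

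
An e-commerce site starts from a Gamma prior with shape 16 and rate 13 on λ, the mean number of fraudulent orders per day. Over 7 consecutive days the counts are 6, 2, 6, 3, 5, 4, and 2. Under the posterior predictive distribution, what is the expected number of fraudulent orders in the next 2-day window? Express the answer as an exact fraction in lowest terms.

Total count: 6 + 2 + 6 + 3 + 5 + 4 + 2 = 28.
Total exposure: 7 days.
Gamma(α, β) with Poisson data over total exposure Σt gives posterior Gamma(α+Σx, β+Σt) = Gamma(44, 20).
Predictive mean over a 2-day window = T·E[λ|data] = 2·44/20 = 22/5.

22/5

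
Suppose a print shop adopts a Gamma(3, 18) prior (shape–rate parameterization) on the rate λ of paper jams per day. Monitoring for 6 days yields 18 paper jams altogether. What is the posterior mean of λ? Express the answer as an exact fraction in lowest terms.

Total count 18 over total exposure 6 days.
Gamma(α, β) with Poisson data over total exposure Σt gives posterior Gamma(α+Σx, β+Σt) = Gamma(21, 24).
Posterior mean = α'/β' = 21/24 = 7/8.

7/8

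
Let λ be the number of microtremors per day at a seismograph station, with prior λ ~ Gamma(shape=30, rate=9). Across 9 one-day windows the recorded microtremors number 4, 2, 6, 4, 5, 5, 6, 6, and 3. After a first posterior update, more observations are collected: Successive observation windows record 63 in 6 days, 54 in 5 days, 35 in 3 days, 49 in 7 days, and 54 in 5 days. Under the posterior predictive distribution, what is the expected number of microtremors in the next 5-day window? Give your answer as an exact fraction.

Total count: 4 + 2 + 6 + 4 + 5 + 5 + 6 + 6 + 3 = 41.
Total exposure: 9 days.
After the first batch: Gamma(30 + 41, 9 + 9) = Gamma(71, 18).
Total count: 63 + 54 + 35 + 49 + 54 = 255.
Total exposure: 6 + 5 + 3 + 7 + 5 = 26 days.
After the second batch: Gamma(71 + 255, 18 + 26) = Gamma(326, 44).
Predictive mean over a 5-day window = T·E[λ|data] = 5·326/44 = 815/22.

815/22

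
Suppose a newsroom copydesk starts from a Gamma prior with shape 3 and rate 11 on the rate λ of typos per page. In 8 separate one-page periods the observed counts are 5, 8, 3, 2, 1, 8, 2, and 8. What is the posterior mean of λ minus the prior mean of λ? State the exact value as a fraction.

383/209

Total count: 5 + 8 + 3 + 2 + 1 + 8 + 2 + 8 = 37.
Total exposure: 8 pages.
Conjugate update: add total count to the shape and total exposure to the rate, giving Gamma(40, 19).
Posterior mean = 40/19 = 40/19; prior mean = 3/11 = 3/11. Difference = 40/19 − 3/11 = 383/209.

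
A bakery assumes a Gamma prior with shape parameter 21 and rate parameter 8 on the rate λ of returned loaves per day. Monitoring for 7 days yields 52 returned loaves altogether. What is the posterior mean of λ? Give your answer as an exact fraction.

Total count 52 over total exposure 7 days.
Posterior: α' = 21 + 52 = 73, β' = 8 + 7 = 15.
Posterior mean = α'/β' = 73/15.

73/15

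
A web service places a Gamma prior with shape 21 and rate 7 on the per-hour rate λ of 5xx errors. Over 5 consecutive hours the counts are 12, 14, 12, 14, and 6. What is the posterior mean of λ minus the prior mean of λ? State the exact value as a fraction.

43/12

Total count: 12 + 14 + 12 + 14 + 6 = 58.
Total exposure: 5 hours.
The Gamma prior is conjugate for the Poisson rate, so λ | data ~ Gamma(21+58, 7+5) = Gamma(79, 12).
Posterior mean = 79/12 = 79/12; prior mean = 21/7 = 3. Difference = 79/12 − 3 = 43/12.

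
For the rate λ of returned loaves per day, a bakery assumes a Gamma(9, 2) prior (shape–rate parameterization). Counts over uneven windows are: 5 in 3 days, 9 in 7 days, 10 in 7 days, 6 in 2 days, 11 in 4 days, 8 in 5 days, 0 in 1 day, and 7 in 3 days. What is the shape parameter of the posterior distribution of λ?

Total count: 5 + 9 + 10 + 6 + 11 + 8 + 0 + 7 = 56.
Total exposure: 3 + 7 + 7 + 2 + 4 + 5 + 1 + 3 = 32 days.
Posterior: α' = 9 + 56 = 65, β' = 2 + 32 = 34.

65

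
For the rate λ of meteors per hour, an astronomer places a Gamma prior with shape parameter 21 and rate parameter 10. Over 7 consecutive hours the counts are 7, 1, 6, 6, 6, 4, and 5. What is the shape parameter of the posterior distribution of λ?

56

Total count: 7 + 1 + 6 + 6 + 6 + 4 + 5 = 35.
Total exposure: 7 hours.
The Gamma prior is conjugate for the Poisson rate, so λ | data ~ Gamma(21+35, 10+7) = Gamma(56, 17).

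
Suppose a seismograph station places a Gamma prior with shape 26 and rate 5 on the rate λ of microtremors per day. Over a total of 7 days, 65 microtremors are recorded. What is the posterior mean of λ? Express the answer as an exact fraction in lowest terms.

91/12

Total count 65 over total exposure 7 days.
Gamma(α, β) with Poisson data over total exposure Σt gives posterior Gamma(α+Σx, β+Σt) = Gamma(91, 12).
Posterior mean = α'/β' = 91/12.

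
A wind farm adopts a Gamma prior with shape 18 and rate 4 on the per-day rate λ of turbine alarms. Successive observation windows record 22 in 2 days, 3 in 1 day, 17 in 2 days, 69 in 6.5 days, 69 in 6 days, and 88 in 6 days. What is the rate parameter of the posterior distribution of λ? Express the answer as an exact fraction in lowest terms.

55/2

Total count: 22 + 3 + 17 + 69 + 69 + 88 = 268.
Total exposure: 2 + 1 + 2 + 6.5 + 6 + 6 = 23.5 days.
The Gamma prior is conjugate for the Poisson rate, so λ | data ~ Gamma(18+268, 4+23.5) = Gamma(286, 55/2).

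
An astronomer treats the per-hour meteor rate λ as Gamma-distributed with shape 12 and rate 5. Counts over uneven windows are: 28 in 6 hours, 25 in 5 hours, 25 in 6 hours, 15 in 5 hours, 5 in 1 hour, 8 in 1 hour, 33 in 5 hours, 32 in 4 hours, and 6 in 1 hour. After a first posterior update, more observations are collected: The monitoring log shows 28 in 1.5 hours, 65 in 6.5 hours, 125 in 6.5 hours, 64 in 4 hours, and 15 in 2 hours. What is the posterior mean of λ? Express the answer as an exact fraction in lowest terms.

Total count: 28 + 25 + 25 + 15 + 5 + 8 + 33 + 32 + 6 = 177.
Total exposure: 6 + 5 + 6 + 5 + 1 + 1 + 5 + 4 + 1 = 34 hours.
After the first batch: Gamma(12 + 177, 5 + 34) = Gamma(189, 39).
Total count: 28 + 65 + 125 + 64 + 15 = 297.
Total exposure: 1.5 + 6.5 + 6.5 + 4 + 2 = 20.5 hours.
After the second batch: Gamma(189 + 297, 39 + 20.5) = Gamma(486, 119/2).
Posterior mean = α'/β' = 486/(119/2) = 972/119.

972/119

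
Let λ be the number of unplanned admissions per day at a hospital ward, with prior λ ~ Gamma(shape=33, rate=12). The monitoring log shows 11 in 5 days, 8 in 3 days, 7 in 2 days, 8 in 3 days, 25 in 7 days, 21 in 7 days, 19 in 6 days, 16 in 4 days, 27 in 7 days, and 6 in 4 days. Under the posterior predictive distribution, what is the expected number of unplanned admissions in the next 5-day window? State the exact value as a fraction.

181/12

Total count: 11 + 8 + 7 + 8 + 25 + 21 + 19 + 16 + 27 + 6 = 148.
Total exposure: 5 + 3 + 2 + 3 + 7 + 7 + 6 + 4 + 7 + 4 = 48 days.
The Gamma prior is conjugate for the Poisson rate, so λ | data ~ Gamma(33+148, 12+48) = Gamma(181, 60).
Predictive mean over a 5-day window = T·E[λ|data] = 5·181/60 = 181/12.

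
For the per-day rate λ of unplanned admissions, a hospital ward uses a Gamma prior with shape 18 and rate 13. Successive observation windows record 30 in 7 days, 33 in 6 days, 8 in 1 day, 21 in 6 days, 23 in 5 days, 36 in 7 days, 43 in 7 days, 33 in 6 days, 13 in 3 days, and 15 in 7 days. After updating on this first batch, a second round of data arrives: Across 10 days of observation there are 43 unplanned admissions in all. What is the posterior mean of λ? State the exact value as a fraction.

158/39

Total count: 30 + 33 + 8 + 21 + 23 + 36 + 43 + 33 + 13 + 15 = 255.
Total exposure: 7 + 6 + 1 + 6 + 5 + 7 + 7 + 6 + 3 + 7 = 55 days.
After the first batch: Gamma(18 + 255, 13 + 55) = Gamma(273, 68).
Total count 43 over total exposure 10 days.
After the second batch: Gamma(273 + 43, 68 + 10) = Gamma(316, 78).
Posterior mean = α'/β' = 316/78 = 158/39.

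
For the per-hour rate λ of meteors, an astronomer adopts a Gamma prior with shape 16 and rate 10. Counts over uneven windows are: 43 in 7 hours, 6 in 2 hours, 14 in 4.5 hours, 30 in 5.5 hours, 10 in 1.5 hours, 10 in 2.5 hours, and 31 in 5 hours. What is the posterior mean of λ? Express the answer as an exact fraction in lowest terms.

80/19

Total count: 43 + 6 + 14 + 30 + 10 + 10 + 31 = 144.
Total exposure: 7 + 2 + 4.5 + 5.5 + 1.5 + 2.5 + 5 = 28 hours.
Conjugate update: add total count to the shape and total exposure to the rate, giving Gamma(160, 38).
Posterior mean = α'/β' = 160/38 = 80/19.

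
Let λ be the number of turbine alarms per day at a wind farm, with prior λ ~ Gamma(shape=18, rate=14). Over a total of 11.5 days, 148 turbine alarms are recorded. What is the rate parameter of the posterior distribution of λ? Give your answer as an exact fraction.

51/2

Total count 148 over total exposure 11.5 days.
Conjugate update: add total count to the shape and total exposure to the rate, giving Gamma(166, 51/2).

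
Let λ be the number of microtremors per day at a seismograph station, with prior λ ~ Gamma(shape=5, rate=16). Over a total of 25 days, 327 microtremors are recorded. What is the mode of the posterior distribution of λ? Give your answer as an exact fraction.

331/41

Total count 327 over total exposure 25 days.
Gamma(α, β) with Poisson data over total exposure Σt gives posterior Gamma(α+Σx, β+Σt) = Gamma(332, 41).
Posterior mode = (α'−1)/β' = 331/41.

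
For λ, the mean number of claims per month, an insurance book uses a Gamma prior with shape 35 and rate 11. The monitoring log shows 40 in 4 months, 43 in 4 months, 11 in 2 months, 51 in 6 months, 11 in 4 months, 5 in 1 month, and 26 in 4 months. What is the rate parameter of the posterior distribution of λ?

Total count: 40 + 43 + 11 + 51 + 11 + 5 + 26 = 187.
Total exposure: 4 + 4 + 2 + 6 + 4 + 1 + 4 = 25 months.
Gamma(α, β) with Poisson data over total exposure Σt gives posterior Gamma(α+Σx, β+Σt) = Gamma(222, 36).

36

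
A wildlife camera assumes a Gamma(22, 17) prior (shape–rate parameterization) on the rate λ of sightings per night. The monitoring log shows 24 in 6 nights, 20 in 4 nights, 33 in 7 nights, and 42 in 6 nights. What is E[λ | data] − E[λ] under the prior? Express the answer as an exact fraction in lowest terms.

Total count: 24 + 20 + 33 + 42 = 119.
Total exposure: 6 + 4 + 7 + 6 = 23 nights.
Gamma(α, β) with Poisson data over total exposure Σt gives posterior Gamma(α+Σx, β+Σt) = Gamma(141, 40).
Posterior mean = 141/40 = 141/40; prior mean = 22/17 = 22/17. Difference = 141/40 − 22/17 = 1517/680.

1517/680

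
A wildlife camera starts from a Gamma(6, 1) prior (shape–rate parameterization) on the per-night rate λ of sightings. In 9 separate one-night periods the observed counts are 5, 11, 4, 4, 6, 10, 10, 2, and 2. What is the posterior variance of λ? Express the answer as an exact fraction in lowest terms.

3/5

Total count: 5 + 11 + 4 + 4 + 6 + 10 + 10 + 2 + 2 = 54.
Total exposure: 9 nights.
Gamma(α, β) with Poisson data over total exposure Σt gives posterior Gamma(α+Σx, β+Σt) = Gamma(60, 10).
Posterior variance = α'/β'² = 60/100 = 3/5.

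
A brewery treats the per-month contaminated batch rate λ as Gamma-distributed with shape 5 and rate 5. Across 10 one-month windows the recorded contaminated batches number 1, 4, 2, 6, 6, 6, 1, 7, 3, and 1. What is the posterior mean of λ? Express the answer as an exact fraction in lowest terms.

Total count: 1 + 4 + 2 + 6 + 6 + 6 + 1 + 7 + 3 + 1 = 37.
Total exposure: 10 months.
The Gamma prior is conjugate for the Poisson rate, so λ | data ~ Gamma(5+37, 5+10) = Gamma(42, 15).
Posterior mean = α'/β' = 42/15 = 14/5.

14/5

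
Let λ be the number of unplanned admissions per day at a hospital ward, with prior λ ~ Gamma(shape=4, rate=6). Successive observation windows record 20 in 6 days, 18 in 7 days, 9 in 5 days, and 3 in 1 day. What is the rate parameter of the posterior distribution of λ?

25

Total count: 20 + 18 + 9 + 3 = 50.
Total exposure: 6 + 7 + 5 + 1 = 19 days.
Conjugate update: add total count to the shape and total exposure to the rate, giving Gamma(54, 25).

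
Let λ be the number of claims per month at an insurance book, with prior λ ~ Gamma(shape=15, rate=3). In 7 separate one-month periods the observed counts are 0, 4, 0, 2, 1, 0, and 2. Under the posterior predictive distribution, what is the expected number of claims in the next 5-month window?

Total count: 0 + 4 + 0 + 2 + 1 + 0 + 2 = 9.
Total exposure: 7 months.
Posterior: α' = 15 + 9 = 24, β' = 3 + 7 = 10.
Predictive mean over a 5-month window = T·E[λ|data] = 5·24/10 = 12.

12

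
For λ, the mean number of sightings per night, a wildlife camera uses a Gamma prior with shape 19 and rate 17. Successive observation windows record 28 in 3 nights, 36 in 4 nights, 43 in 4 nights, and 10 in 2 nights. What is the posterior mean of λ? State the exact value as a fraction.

Total count: 28 + 36 + 43 + 10 = 117.
Total exposure: 3 + 4 + 4 + 2 = 13 nights.
The Gamma prior is conjugate for the Poisson rate, so λ | data ~ Gamma(19+117, 17+13) = Gamma(136, 30).
Posterior mean = α'/β' = 136/30 = 68/15.

68/15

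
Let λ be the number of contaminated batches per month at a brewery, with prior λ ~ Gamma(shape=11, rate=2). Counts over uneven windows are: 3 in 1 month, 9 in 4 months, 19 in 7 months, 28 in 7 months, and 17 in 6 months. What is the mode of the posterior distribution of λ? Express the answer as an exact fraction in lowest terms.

86/27

Total count: 3 + 9 + 19 + 28 + 17 = 76.
Total exposure: 1 + 4 + 7 + 7 + 6 = 25 months.
Gamma(α, β) with Poisson data over total exposure Σt gives posterior Gamma(α+Σx, β+Σt) = Gamma(87, 27).
Posterior mode = (α'−1)/β' = 86/27.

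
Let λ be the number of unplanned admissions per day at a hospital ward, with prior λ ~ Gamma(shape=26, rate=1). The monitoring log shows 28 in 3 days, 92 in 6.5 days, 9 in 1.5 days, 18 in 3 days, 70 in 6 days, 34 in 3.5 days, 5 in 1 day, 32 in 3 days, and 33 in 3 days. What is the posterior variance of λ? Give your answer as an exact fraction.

Total count: 28 + 92 + 9 + 18 + 70 + 34 + 5 + 32 + 33 = 321.
Total exposure: 3 + 6.5 + 1.5 + 3 + 6 + 3.5 + 1 + 3 + 3 = 30.5 days.
Gamma(α, β) with Poisson data over total exposure Σt gives posterior Gamma(α+Σx, β+Σt) = Gamma(347, 63/2).
Posterior variance = α'/β'² = 347/(3969/4) = 1388/3969.

1388/3969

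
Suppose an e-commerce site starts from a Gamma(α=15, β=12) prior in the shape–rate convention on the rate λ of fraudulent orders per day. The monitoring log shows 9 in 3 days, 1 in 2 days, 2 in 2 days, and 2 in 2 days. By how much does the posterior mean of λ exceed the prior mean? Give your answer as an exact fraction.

Total count: 9 + 1 + 2 + 2 = 14.
Total exposure: 3 + 2 + 2 + 2 = 9 days.
Conjugate update: add total count to the shape and total exposure to the rate, giving Gamma(29, 21).
Posterior mean = 29/21 = 29/21; prior mean = 15/12 = 5/4. Difference = 29/21 − 5/4 = 11/84.

11/84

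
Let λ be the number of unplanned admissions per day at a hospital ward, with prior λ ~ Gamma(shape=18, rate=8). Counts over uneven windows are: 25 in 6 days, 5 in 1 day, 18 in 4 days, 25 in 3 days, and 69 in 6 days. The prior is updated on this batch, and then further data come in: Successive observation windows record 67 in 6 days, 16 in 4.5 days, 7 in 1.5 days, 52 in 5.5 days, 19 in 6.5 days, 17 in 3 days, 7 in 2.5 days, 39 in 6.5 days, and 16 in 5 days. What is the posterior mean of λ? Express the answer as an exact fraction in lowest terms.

Total count: 25 + 5 + 18 + 25 + 69 = 142.
Total exposure: 6 + 1 + 4 + 3 + 6 = 20 days.
After the first batch: Gamma(18 + 142, 8 + 20) = Gamma(160, 28).
Total count: 67 + 16 + 7 + 52 + 19 + 17 + 7 + 39 + 16 = 240.
Total exposure: 6 + 4.5 + 1.5 + 5.5 + 6.5 + 3 + 2.5 + 6.5 + 5 = 41 days.
After the second batch: Gamma(160 + 240, 28 + 41) = Gamma(400, 69).
Posterior mean = α'/β' = 400/69.

400/69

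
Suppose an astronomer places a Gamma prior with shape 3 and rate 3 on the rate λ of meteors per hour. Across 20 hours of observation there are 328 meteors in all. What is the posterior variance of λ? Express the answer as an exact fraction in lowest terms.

Total count 328 over total exposure 20 hours.
Conjugate update: add total count to the shape and total exposure to the rate, giving Gamma(331, 23).
Posterior variance = α'/β'² = 331/529.

331/529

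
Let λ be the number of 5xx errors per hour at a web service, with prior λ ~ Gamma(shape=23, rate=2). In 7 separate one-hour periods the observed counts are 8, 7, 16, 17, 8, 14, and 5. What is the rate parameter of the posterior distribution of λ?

Total count: 8 + 7 + 16 + 17 + 8 + 14 + 5 = 75.
Total exposure: 7 hours.
By Gamma–Poisson conjugacy, the posterior is Gamma(α + Σx, β + Σt) = Gamma(23 + 75, 2 + 7) = Gamma(98, 9).

9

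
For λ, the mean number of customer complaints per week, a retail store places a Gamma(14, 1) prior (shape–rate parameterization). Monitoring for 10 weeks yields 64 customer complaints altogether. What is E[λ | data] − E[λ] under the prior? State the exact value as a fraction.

-76/11

Total count 64 over total exposure 10 weeks.
By Gamma–Poisson conjugacy, the posterior is Gamma(α + Σx, β + Σt) = Gamma(14 + 64, 1 + 10) = Gamma(78, 11).
Posterior mean = 78/11 = 78/11; prior mean = 14/1 = 14. Difference = 78/11 − 14 = -76/11.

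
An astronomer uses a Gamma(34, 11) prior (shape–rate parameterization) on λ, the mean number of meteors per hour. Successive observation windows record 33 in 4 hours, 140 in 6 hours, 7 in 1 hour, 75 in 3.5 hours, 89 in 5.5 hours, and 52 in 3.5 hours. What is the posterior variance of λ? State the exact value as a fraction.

Total count: 33 + 140 + 7 + 75 + 89 + 52 = 396.
Total exposure: 4 + 6 + 1 + 3.5 + 5.5 + 3.5 = 23.5 hours.
By Gamma–Poisson conjugacy, the posterior is Gamma(α + Σx, β + Σt) = Gamma(34 + 396, 11 + 23.5) = Gamma(430, 69/2).
Posterior variance = α'/β'² = 430/(4761/4) = 1720/4761.

1720/4761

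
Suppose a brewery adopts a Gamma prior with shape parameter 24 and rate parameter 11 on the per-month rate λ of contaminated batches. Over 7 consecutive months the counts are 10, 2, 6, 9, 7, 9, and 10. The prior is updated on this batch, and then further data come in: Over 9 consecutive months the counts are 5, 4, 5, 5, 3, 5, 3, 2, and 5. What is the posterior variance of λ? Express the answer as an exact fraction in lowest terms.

38/243

Total count: 10 + 2 + 6 + 9 + 7 + 9 + 10 = 53.
Total exposure: 7 months.
After the first batch: Gamma(24 + 53, 11 + 7) = Gamma(77, 18).
Total count: 5 + 4 + 5 + 5 + 3 + 5 + 3 + 2 + 5 = 37.
Total exposure: 9 months.
After the second batch: Gamma(77 + 37, 18 + 9) = Gamma(114, 27).
Posterior variance = α'/β'² = 114/729 = 38/243.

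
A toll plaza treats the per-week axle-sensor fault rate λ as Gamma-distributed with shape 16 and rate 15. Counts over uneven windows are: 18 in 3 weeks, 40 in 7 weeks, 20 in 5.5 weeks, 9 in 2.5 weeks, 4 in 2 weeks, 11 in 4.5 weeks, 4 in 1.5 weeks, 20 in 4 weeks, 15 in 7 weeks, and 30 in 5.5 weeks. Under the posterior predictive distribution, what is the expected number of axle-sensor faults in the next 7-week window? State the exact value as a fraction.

2618/115

Total count: 18 + 40 + 20 + 9 + 4 + 11 + 4 + 20 + 15 + 30 = 171.
Total exposure: 3 + 7 + 5.5 + 2.5 + 2 + 4.5 + 1.5 + 4 + 7 + 5.5 = 42.5 weeks.
Gamma(α, β) with Poisson data over total exposure Σt gives posterior Gamma(α+Σx, β+Σt) = Gamma(187, 115/2).
Predictive mean over a 7-week window = T·E[λ|data] = 7·187/(115/2) = 2618/115.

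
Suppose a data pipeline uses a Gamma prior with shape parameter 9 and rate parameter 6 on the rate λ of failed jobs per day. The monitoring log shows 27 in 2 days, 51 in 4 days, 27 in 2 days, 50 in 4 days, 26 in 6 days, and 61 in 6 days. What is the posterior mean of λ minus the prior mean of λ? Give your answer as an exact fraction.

103/15

Total count: 27 + 51 + 27 + 50 + 26 + 61 = 242.
Total exposure: 2 + 4 + 2 + 4 + 6 + 6 = 24 days.
Conjugate update: add total count to the shape and total exposure to the rate, giving Gamma(251, 30).
Posterior mean = 251/30 = 251/30; prior mean = 9/6 = 3/2. Difference = 251/30 − 3/2 = 103/15.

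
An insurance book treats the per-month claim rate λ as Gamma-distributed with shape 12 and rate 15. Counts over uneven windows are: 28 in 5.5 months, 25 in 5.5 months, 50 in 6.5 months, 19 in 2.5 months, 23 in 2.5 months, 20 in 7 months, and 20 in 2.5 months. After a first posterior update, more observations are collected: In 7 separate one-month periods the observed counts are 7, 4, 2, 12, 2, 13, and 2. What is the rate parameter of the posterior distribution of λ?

Total count: 28 + 25 + 50 + 19 + 23 + 20 + 20 = 185.
Total exposure: 5.5 + 5.5 + 6.5 + 2.5 + 2.5 + 7 + 2.5 = 32 months.
After the first batch: Gamma(12 + 185, 15 + 32) = Gamma(197, 47).
Total count: 7 + 4 + 2 + 12 + 2 + 13 + 2 = 42.
Total exposure: 7 months.
After the second batch: Gamma(197 + 42, 47 + 7) = Gamma(239, 54).

54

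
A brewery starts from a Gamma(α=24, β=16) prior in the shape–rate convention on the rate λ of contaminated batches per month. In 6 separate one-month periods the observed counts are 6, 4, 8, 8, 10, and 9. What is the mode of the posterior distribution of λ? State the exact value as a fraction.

34/11

Total count: 6 + 4 + 8 + 8 + 10 + 9 = 45.
Total exposure: 6 months.
The Gamma prior is conjugate for the Poisson rate, so λ | data ~ Gamma(24+45, 16+6) = Gamma(69, 22).
Posterior mode = (α'−1)/β' = 68/22 = 34/11.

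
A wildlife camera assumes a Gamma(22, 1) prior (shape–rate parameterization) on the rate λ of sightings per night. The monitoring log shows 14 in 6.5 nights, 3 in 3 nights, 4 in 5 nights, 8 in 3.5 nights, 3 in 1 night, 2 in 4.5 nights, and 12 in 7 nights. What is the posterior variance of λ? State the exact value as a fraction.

Total count: 14 + 3 + 4 + 8 + 3 + 2 + 12 = 46.
Total exposure: 6.5 + 3 + 5 + 3.5 + 1 + 4.5 + 7 = 30.5 nights.
By Gamma–Poisson conjugacy, the posterior is Gamma(α + Σx, β + Σt) = Gamma(22 + 46, 1 + 30.5) = Gamma(68, 63/2).
Posterior variance = α'/β'² = 68/(3969/4) = 272/3969.

272/3969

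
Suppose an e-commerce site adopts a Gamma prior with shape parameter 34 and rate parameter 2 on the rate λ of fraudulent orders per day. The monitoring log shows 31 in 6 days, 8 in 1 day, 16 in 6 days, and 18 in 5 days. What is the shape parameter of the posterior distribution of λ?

Total count: 31 + 8 + 16 + 18 = 73.
Total exposure: 6 + 1 + 6 + 5 = 18 days.
Conjugate update: add total count to the shape and total exposure to the rate, giving Gamma(107, 20).

107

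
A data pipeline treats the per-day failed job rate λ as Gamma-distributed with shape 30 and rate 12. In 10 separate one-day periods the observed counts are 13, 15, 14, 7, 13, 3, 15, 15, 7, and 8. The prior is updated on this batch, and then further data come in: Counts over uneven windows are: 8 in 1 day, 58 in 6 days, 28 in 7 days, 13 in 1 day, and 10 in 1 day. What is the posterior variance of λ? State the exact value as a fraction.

257/1444

Total count: 13 + 15 + 14 + 7 + 13 + 3 + 15 + 15 + 7 + 8 = 110.
Total exposure: 10 days.
After the first batch: Gamma(30 + 110, 12 + 10) = Gamma(140, 22).
Total count: 8 + 58 + 28 + 13 + 10 = 117.
Total exposure: 1 + 6 + 7 + 1 + 1 = 16 days.
After the second batch: Gamma(140 + 117, 22 + 16) = Gamma(257, 38).
Posterior variance = α'/β'² = 257/1444.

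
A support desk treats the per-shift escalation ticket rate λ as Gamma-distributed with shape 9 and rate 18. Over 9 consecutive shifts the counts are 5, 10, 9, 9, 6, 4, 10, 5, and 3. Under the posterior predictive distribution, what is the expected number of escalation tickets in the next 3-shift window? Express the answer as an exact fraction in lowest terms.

Total count: 5 + 10 + 9 + 9 + 6 + 4 + 10 + 5 + 3 = 61.
Total exposure: 9 shifts.
The Gamma prior is conjugate for the Poisson rate, so λ | data ~ Gamma(9+61, 18+9) = Gamma(70, 27).
Predictive mean over a 3-shift window = T·E[λ|data] = 3·70/27 = 70/9.

70/9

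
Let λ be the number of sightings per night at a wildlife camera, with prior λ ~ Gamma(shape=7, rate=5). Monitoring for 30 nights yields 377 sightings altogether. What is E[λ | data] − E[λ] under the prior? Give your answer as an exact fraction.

Total count 377 over total exposure 30 nights.
The Gamma prior is conjugate for the Poisson rate, so λ | data ~ Gamma(7+377, 5+30) = Gamma(384, 35).
Posterior mean = 384/35 = 384/35; prior mean = 7/5 = 7/5. Difference = 384/35 − 7/5 = 67/7.

67/7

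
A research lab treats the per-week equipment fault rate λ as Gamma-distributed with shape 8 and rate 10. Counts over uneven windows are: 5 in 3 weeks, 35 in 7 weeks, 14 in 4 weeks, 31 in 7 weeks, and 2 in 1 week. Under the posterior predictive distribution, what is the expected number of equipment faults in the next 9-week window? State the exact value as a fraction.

855/32

Total count: 5 + 35 + 14 + 31 + 2 = 87.
Total exposure: 3 + 7 + 4 + 7 + 1 = 22 weeks.
Gamma(α, β) with Poisson data over total exposure Σt gives posterior Gamma(α+Σx, β+Σt) = Gamma(95, 32).
Predictive mean over a 9-week window = T·E[λ|data] = 9·95/32 = 855/32.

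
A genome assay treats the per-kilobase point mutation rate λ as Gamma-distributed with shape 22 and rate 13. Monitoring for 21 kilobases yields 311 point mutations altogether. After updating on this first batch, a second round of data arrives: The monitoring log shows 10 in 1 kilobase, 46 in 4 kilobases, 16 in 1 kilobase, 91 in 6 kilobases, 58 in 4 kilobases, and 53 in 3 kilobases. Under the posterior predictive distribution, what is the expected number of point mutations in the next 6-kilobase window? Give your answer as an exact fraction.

Total count 311 over total exposure 21 kilobases.
After the first batch: Gamma(22 + 311, 13 + 21) = Gamma(333, 34).
Total count: 10 + 46 + 16 + 91 + 58 + 53 = 274.
Total exposure: 1 + 4 + 1 + 6 + 4 + 3 = 19 kilobases.
After the second batch: Gamma(333 + 274, 34 + 19) = Gamma(607, 53).
Predictive mean over a 6-kilobase window = T·E[λ|data] = 6·607/53 = 3642/53.

3642/53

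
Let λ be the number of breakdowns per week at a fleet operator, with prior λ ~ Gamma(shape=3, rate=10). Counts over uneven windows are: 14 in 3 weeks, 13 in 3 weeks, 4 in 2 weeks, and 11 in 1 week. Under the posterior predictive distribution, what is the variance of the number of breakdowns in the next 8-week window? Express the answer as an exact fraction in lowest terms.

Total count: 14 + 13 + 4 + 11 = 42.
Total exposure: 3 + 3 + 2 + 1 = 9 weeks.
The Gamma prior is conjugate for the Poisson rate, so λ | data ~ Gamma(3+42, 10+9) = Gamma(45, 19).
The posterior predictive for a window of length T is Negative Binomial with variance T·α'·(β'+T)/β'² = 8·45·27/361 = 9720/361.

9720/361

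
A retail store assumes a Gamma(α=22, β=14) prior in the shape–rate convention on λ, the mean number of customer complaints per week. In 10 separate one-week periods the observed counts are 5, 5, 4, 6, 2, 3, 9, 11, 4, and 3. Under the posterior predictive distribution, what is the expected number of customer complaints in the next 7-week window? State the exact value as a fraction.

Total count: 5 + 5 + 4 + 6 + 2 + 3 + 9 + 11 + 4 + 3 = 52.
Total exposure: 10 weeks.
Conjugate update: add total count to the shape and total exposure to the rate, giving Gamma(74, 24).
Predictive mean over a 7-week window = T·E[λ|data] = 7·74/24 = 259/12.

259/12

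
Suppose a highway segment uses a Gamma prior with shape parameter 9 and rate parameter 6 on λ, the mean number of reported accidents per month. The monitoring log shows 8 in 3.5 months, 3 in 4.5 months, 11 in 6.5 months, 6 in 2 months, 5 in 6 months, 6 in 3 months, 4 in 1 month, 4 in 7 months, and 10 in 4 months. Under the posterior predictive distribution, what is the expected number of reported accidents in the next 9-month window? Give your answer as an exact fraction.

396/29

Total count: 8 + 3 + 11 + 6 + 5 + 6 + 4 + 4 + 10 = 57.
Total exposure: 3.5 + 4.5 + 6.5 + 2 + 6 + 3 + 1 + 7 + 4 = 37.5 months.
The Gamma prior is conjugate for the Poisson rate, so λ | data ~ Gamma(9+57, 6+37.5) = Gamma(66, 87/2).
Predictive mean over a 9-month window = T·E[λ|data] = 9·66/(87/2) = 396/29.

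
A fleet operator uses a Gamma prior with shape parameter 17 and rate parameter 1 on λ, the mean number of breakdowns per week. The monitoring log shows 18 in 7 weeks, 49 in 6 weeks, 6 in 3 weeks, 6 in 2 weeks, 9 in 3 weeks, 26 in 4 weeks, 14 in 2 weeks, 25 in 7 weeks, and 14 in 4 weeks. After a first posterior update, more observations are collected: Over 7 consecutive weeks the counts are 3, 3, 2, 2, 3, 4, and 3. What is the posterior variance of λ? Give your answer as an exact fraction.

Total count: 18 + 49 + 6 + 6 + 9 + 26 + 14 + 25 + 14 = 167.
Total exposure: 7 + 6 + 3 + 2 + 3 + 4 + 2 + 7 + 4 = 38 weeks.
After the first batch: Gamma(17 + 167, 1 + 38) = Gamma(184, 39).
Total count: 3 + 3 + 2 + 2 + 3 + 4 + 3 = 20.
Total exposure: 7 weeks.
After the second batch: Gamma(184 + 20, 39 + 7) = Gamma(204, 46).
Posterior variance = α'/β'² = 204/2116 = 51/529.

51/529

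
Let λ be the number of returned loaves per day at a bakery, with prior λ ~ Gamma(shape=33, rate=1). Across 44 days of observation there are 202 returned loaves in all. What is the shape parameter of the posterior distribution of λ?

235

Total count 202 over total exposure 44 days.
By Gamma–Poisson conjugacy, the posterior is Gamma(α + Σx, β + Σt) = Gamma(33 + 202, 1 + 44) = Gamma(235, 45).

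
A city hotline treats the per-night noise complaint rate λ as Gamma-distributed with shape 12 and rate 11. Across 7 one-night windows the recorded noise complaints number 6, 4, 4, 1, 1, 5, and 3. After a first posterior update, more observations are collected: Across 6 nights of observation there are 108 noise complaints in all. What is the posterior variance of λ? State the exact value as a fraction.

Total count: 6 + 4 + 4 + 1 + 1 + 5 + 3 = 24.
Total exposure: 7 nights.
After the first batch: Gamma(12 + 24, 11 + 7) = Gamma(36, 18).
Total count 108 over total exposure 6 nights.
After the second batch: Gamma(36 + 108, 18 + 6) = Gamma(144, 24).
Posterior variance = α'/β'² = 144/576 = 1/4.

1/4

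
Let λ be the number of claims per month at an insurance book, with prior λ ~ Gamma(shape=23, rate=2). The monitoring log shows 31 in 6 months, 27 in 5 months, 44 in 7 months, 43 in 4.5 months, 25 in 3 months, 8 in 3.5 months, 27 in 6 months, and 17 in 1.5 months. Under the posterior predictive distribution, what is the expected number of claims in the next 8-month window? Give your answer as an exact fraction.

Total count: 31 + 27 + 44 + 43 + 25 + 8 + 27 + 17 = 222.
Total exposure: 6 + 5 + 7 + 4.5 + 3 + 3.5 + 6 + 1.5 = 36.5 months.
The Gamma prior is conjugate for the Poisson rate, so λ | data ~ Gamma(23+222, 2+36.5) = Gamma(245, 77/2).
Predictive mean over an 8-month window = T·E[λ|data] = 8·245/(77/2) = 560/11.

560/11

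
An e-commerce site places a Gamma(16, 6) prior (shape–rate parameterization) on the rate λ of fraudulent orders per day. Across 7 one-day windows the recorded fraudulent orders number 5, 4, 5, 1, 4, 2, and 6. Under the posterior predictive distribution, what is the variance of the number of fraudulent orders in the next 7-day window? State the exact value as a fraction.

Total count: 5 + 4 + 5 + 1 + 4 + 2 + 6 = 27.
Total exposure: 7 days.
Posterior: α' = 16 + 27 = 43, β' = 6 + 7 = 13.
The posterior predictive for a window of length T is Negative Binomial with variance T·α'·(β'+T)/β'² = 7·43·20/169 = 6020/169.

6020/169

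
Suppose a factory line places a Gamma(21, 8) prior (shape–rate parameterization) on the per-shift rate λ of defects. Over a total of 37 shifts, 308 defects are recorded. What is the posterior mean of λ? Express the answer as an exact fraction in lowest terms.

329/45

Total count 308 over total exposure 37 shifts.
By Gamma–Poisson conjugacy, the posterior is Gamma(α + Σx, β + Σt) = Gamma(21 + 308, 8 + 37) = Gamma(329, 45).
Posterior mean = α'/β' = 329/45.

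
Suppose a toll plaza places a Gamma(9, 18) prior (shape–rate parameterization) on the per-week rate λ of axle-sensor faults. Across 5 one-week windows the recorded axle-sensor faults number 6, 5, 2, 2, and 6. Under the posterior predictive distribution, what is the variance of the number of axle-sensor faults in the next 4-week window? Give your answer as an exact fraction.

3240/529

Total count: 6 + 5 + 2 + 2 + 6 = 21.
Total exposure: 5 weeks.
Posterior: α' = 9 + 21 = 30, β' = 18 + 5 = 23.
The posterior predictive for a window of length T is Negative Binomial with variance T·α'·(β'+T)/β'² = 4·30·27/529 = 3240/529.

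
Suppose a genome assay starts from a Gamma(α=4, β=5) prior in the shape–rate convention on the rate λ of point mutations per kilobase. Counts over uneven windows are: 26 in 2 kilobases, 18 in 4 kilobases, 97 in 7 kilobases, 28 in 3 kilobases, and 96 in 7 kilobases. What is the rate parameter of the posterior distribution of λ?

28

Total count: 26 + 18 + 97 + 28 + 96 = 265.
Total exposure: 2 + 4 + 7 + 3 + 7 = 23 kilobases.
Posterior: α' = 4 + 265 = 269, β' = 5 + 23 = 28.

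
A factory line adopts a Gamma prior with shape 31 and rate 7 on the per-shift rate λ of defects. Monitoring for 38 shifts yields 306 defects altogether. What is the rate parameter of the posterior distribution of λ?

Total count 306 over total exposure 38 shifts.
Posterior: α' = 31 + 306 = 337, β' = 7 + 38 = 45.

45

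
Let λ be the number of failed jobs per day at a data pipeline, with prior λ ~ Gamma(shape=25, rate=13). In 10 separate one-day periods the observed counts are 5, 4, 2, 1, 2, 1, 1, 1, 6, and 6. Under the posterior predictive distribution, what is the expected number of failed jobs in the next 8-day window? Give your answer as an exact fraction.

432/23

Total count: 5 + 4 + 2 + 1 + 2 + 1 + 1 + 1 + 6 + 6 = 29.
Total exposure: 10 days.
Gamma(α, β) with Poisson data over total exposure Σt gives posterior Gamma(α+Σx, β+Σt) = Gamma(54, 23).
Predictive mean over an 8-day window = T·E[λ|data] = 8·54/23 = 432/23.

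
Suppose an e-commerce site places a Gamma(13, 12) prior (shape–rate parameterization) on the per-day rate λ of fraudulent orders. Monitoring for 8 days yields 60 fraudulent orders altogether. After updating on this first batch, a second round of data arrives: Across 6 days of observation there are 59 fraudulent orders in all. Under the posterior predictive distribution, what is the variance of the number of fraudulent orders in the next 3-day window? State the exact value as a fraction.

2871/169

Total count 60 over total exposure 8 days.
After the first batch: Gamma(13 + 60, 12 + 8) = Gamma(73, 20).
Total count 59 over total exposure 6 days.
After the second batch: Gamma(73 + 59, 20 + 6) = Gamma(132, 26).
The posterior predictive for a window of length T is Negative Binomial with variance T·α'·(β'+T)/β'² = 3·132·29/676 = 2871/169.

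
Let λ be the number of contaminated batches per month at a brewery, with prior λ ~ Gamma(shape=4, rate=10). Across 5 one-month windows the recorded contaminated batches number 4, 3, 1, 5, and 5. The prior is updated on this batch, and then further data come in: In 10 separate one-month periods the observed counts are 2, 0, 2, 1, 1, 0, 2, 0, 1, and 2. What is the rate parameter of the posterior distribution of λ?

Total count: 4 + 3 + 1 + 5 + 5 = 18.
Total exposure: 5 months.
After the first batch: Gamma(4 + 18, 10 + 5) = Gamma(22, 15).
Total count: 2 + 0 + 2 + 1 + 1 + 0 + 2 + 0 + 1 + 2 = 11.
Total exposure: 10 months.
After the second batch: Gamma(22 + 11, 15 + 10) = Gamma(33, 25).

25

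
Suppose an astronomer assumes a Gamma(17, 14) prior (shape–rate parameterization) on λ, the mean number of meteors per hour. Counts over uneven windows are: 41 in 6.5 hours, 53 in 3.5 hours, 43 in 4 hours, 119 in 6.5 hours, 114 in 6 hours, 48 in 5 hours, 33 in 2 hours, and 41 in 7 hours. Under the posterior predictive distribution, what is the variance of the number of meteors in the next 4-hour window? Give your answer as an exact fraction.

476424/11881

Total count: 41 + 53 + 43 + 119 + 114 + 48 + 33 + 41 = 492.
Total exposure: 6.5 + 3.5 + 4 + 6.5 + 6 + 5 + 2 + 7 = 40.5 hours.
Posterior: α' = 17 + 492 = 509, β' = 14 + 40.5 = 109/2.
The posterior predictive for a window of length T is Negative Binomial with variance T·α'·(β'+T)/β'² = 4·509·(117/2)/(11881/4) = 476424/11881.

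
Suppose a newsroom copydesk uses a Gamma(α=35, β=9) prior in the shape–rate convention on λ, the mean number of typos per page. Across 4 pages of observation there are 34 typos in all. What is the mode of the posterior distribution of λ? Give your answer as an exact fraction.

68/13

Total count 34 over total exposure 4 pages.
Gamma(α, β) with Poisson data over total exposure Σt gives posterior Gamma(α+Σx, β+Σt) = Gamma(69, 13).
Posterior mode = (α'−1)/β' = 68/13.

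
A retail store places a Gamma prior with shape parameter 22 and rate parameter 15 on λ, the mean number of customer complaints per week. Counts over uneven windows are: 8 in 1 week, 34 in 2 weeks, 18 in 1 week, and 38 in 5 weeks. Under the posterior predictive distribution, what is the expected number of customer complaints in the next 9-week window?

Total count: 8 + 34 + 18 + 38 = 98.
Total exposure: 1 + 2 + 1 + 5 = 9 weeks.
Gamma(α, β) with Poisson data over total exposure Σt gives posterior Gamma(α+Σx, β+Σt) = Gamma(120, 24).
Predictive mean over a 9-week window = T·E[λ|data] = 9·120/24 = 45.

45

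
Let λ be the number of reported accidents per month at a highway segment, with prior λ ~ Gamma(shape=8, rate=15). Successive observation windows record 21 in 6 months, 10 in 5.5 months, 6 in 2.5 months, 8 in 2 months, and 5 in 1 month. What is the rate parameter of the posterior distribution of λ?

32

Total count: 21 + 10 + 6 + 8 + 5 = 50.
Total exposure: 6 + 5.5 + 2.5 + 2 + 1 = 17 months.
Gamma(α, β) with Poisson data over total exposure Σt gives posterior Gamma(α+Σx, β+Σt) = Gamma(58, 32).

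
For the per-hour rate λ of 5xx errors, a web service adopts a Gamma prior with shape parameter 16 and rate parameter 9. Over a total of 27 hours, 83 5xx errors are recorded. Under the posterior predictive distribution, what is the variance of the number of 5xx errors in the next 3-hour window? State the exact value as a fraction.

143/16

Total count 83 over total exposure 27 hours.
The Gamma prior is conjugate for the Poisson rate, so λ | data ~ Gamma(16+83, 9+27) = Gamma(99, 36).
The posterior predictive for a window of length T is Negative Binomial with variance T·α'·(β'+T)/β'² = 3·99·39/1296 = 143/16.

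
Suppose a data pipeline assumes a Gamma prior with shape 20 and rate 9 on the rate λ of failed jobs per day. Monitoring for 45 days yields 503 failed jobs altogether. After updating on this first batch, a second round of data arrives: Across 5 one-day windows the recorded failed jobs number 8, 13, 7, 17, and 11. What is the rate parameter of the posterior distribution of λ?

Total count 503 over total exposure 45 days.
After the first batch: Gamma(20 + 503, 9 + 45) = Gamma(523, 54).
Total count: 8 + 13 + 7 + 17 + 11 = 56.
Total exposure: 5 days.
After the second batch: Gamma(523 + 56, 54 + 5) = Gamma(579, 59).

59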